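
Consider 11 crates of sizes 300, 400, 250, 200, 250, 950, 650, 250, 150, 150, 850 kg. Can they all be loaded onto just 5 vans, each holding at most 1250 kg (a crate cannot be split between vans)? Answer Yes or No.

Yes

A valid assignment using 4 vans:
  van 1: 950 + 300 = 1250
  van 2: 850 + 400 = 1250
  van 3: 650 + 250 + 250 = 1150
  van 4: 250 + 200 + 150 + 150 = 750
That uses only 4 ≤ 5, so 5 vans are enough.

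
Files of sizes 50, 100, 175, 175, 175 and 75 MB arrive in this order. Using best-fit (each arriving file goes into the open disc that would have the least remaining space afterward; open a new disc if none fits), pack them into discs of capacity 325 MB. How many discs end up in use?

3

  50 → disc 1 (new)  [load 50/325]
  100 → disc 1  [load 150/325]
  175 → disc 1  [load 325/325]
  175 → disc 2 (new)  [load 175/325]
  175 → disc 3 (new)  [load 175/325]
  75 → disc 2  [load 250/325]
3 discs opened.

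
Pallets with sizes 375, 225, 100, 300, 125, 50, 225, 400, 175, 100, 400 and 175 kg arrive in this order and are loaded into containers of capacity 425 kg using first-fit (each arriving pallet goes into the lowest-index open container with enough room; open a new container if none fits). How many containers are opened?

  375 → container 1 (new)  [load 375/425]
  225 → container 2 (new)  [load 225/425]
  100 → container 2  [load 325/425]
  300 → container 3 (new)  [load 300/425]
  125 → container 3  [load 425/425]
  50 → container 1  [load 425/425]
  225 → container 4 (new)  [load 225/425]
  400 → container 5 (new)  [load 400/425]
  175 → container 4  [load 400/425]
  100 → container 2  [load 425/425]
  400 → container 6 (new)  [load 400/425]
  175 → container 7 (new)  [load 175/425]
7 containers opened.

7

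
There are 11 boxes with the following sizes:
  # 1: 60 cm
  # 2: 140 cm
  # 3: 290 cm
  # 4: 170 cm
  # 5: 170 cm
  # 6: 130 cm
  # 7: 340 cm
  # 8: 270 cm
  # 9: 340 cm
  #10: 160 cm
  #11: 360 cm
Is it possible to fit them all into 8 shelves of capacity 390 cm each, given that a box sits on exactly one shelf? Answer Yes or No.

Yes

A valid assignment using 8 shelves:
  shelf 1: 360 = 360
  shelf 2: 340 = 340
  shelf 3: 340 = 340
  shelf 4: 290 + 60 = 350
  shelf 5: 270 = 270
  shelf 6: 170 + 170 = 340
  shelf 7: 160 + 140 = 300
  shelf 8: 130 = 130
Every load is within 390 cm, so 8 shelves suffice.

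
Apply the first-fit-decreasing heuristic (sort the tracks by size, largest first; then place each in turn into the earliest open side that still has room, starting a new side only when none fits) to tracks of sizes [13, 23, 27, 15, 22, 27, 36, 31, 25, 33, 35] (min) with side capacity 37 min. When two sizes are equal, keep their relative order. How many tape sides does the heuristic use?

Sorted descending: 36, 35, 33, 31, 27, 27, 25, 23, 22, 15, 13.
  36 → side 1 (new)  [load 36/37]
  35 → side 2 (new)  [load 35/37]
  33 → side 3 (new)  [load 33/37]
  31 → side 4 (new)  [load 31/37]
  27 → side 5 (new)  [load 27/37]
  27 → side 6 (new)  [load 27/37]
  25 → side 7 (new)  [load 25/37]
  23 → side 8 (new)  [load 23/37]
  22 → side 9 (new)  [load 22/37]
  15 → side 9  [load 37/37]
  13 → side 8  [load 36/37]
9 tape sides opened.

9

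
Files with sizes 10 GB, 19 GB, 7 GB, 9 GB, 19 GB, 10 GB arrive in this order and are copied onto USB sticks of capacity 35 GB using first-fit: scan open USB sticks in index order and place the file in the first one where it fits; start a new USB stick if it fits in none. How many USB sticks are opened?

3

  10 → USB stick 1 (new)  [load 10/35]
  19 → USB stick 1  [load 29/35]
  7 → USB stick 2 (new)  [load 7/35]
  9 → USB stick 2  [load 16/35]
  19 → USB stick 2  [load 35/35]
  10 → USB stick 3 (new)  [load 10/35]
3 USB sticks opened.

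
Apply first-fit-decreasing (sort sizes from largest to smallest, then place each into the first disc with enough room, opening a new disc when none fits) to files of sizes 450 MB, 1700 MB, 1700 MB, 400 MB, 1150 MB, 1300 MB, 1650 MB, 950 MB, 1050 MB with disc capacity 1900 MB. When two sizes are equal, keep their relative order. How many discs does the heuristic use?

7

Sorted descending: 1700, 1700, 1650, 1300, 1150, 1050, 950, 450, 400.
  1700 → disc 1 (new)  [load 1700/1900]
  1700 → disc 2 (new)  [load 1700/1900]
  1650 → disc 3 (new)  [load 1650/1900]
  1300 → disc 4 (new)  [load 1300/1900]
  1150 → disc 5 (new)  [load 1150/1900]
  1050 → disc 6 (new)  [load 1050/1900]
  950 → disc 7 (new)  [load 950/1900]
  450 → disc 4  [load 1750/1900]
  400 → disc 5  [load 1550/1900]
7 discs opened.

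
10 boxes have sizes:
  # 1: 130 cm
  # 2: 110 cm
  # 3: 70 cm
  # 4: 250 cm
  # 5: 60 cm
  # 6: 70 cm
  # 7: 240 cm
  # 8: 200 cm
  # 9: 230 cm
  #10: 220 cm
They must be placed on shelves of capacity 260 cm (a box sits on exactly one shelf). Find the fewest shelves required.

Total = 250 + 240 + 230 + 220 + 200 + 130 + 110 + 70 + 70 + 60 = 1580 cm.
Lower bound: ⌈1580/260⌉ = 7 shelves.
A packing using 7 shelves:
  shelf 1: 250 = 250
  shelf 2: 240 = 240
  shelf 3: 230 = 230
  shelf 4: 220 = 220
  shelf 5: 200 + 60 = 260
  shelf 6: 130 + 110 = 240
  shelf 7: 70 + 70 = 140
This matches the lower bound, so 7 is optimal.

7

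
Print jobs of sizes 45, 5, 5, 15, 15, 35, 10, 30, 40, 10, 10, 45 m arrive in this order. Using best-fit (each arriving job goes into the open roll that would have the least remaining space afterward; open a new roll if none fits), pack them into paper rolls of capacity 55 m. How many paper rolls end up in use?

  45 → roll 1 (new)  [load 45/55]
  5 → roll 1  [load 50/55]
  5 → roll 1  [load 55/55]
  15 → roll 2 (new)  [load 15/55]
  15 → roll 2  [load 30/55]
  35 → roll 3 (new)  [load 35/55]
  10 → roll 3  [load 45/55]
  30 → roll 4 (new)  [load 30/55]
  40 → roll 5 (new)  [load 40/55]
  10 → roll 3  [load 55/55]
  10 → roll 5  [load 50/55]
  45 → roll 6 (new)  [load 45/55]
6 paper rolls opened.

6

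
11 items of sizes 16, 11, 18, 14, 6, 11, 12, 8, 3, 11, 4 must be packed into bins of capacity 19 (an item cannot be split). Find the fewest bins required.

Total = 18 + 16 + 14 + 12 + 11 + 11 + 11 + 8 + 6 + 4 + 3 = 114.
Lower bound: ⌈114/19⌉ = 6 bins.
Also, 7 items each exceed 19/2, and no two of those can share a bin, so at least 7 bins are needed.
A packing using 7 bins:
  bin 1: 18 = 18
  bin 2: 16 + 3 = 19
  bin 3: 14 + 4 = 18
  bin 4: 12 + 6 = 18
  bin 5: 11 + 8 = 19
  bin 6: 11 = 11
  bin 7: 11 = 11
This matches the lower bound, so 7 is optimal.

7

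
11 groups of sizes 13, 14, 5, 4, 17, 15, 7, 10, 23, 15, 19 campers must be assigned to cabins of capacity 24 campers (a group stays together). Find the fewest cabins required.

7

Total = 23 + 19 + 17 + 15 + 15 + 14 + 13 + 10 + 7 + 5 + 4 = 142 campers.
Lower bound: ⌈142/24⌉ = 6 cabins.
Also, 7 groups each exceed 12 campers, and no two of those can share a cabin, so at least 7 cabins are needed.
A packing using 7 cabins:
  cabin 1: 23 = 23
  cabin 2: 19 + 5 = 24
  cabin 3: 17 + 7 = 24
  cabin 4: 15 + 4 = 19
  cabin 5: 15 = 15
  cabin 6: 14 + 10 = 24
  cabin 7: 13 = 13
This matches the lower bound, so 7 is optimal.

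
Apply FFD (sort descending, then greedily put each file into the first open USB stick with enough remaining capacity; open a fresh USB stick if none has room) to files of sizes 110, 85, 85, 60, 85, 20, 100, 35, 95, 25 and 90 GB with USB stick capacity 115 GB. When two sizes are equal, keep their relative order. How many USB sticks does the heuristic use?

Sorted descending: 110, 100, 95, 90, 85, 85, 85, 60, 35, 25, 20.
  110 → USB stick 1 (new)  [load 110/115]
  100 → USB stick 2 (new)  [load 100/115]
  95 → USB stick 3 (new)  [load 95/115]
  90 → USB stick 4 (new)  [load 90/115]
  85 → USB stick 5 (new)  [load 85/115]
  85 → USB stick 6 (new)  [load 85/115]
  85 → USB stick 7 (new)  [load 85/115]
  60 → USB stick 8 (new)  [load 60/115]
  35 → USB stick 8  [load 95/115]
  25 → USB stick 4  [load 115/115]
  20 → USB stick 3  [load 115/115]
8 USB sticks opened.

8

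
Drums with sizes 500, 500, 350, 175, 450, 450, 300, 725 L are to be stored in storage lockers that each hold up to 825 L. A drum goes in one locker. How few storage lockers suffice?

Total = 725 + 500 + 500 + 450 + 450 + 350 + 300 + 175 = 3450 L.
Lower bound: ⌈3450/825⌉ = 5 storage lockers.
A packing using 5 storage lockers:
  locker 1: 725 = 725
  locker 2: 500 + 300 = 800
  locker 3: 500 + 175 = 675
  locker 4: 450 + 350 = 800
  locker 5: 450 = 450
This matches the lower bound, so 5 is optimal.

5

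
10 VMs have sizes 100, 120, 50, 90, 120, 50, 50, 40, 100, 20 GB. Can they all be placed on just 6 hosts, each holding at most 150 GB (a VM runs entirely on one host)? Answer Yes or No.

Yes

A valid assignment using 6 hosts:
  host 1: 120 + 20 = 140
  host 2: 120 = 120
  host 3: 100 + 50 = 150
  host 4: 100 + 50 = 150
  host 5: 90 + 50 = 140
  host 6: 40 = 40
Every load is within 150 GB, so 6 hosts suffice.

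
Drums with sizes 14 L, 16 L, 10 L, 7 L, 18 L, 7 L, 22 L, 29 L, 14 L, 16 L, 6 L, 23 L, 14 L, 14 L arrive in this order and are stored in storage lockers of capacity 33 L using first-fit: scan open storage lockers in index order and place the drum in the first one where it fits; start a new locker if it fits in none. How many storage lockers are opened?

  14 → locker 1 (new)  [load 14/33]
  16 → locker 1  [load 30/33]
  10 → locker 2 (new)  [load 10/33]
  7 → locker 2  [load 17/33]
  18 → locker 3 (new)  [load 18/33]
  7 → locker 2  [load 24/33]
  22 → locker 4 (new)  [load 22/33]
  29 → locker 5 (new)  [load 29/33]
  14 → locker 3  [load 32/33]
  16 → locker 6 (new)  [load 16/33]
  6 → locker 2  [load 30/33]
  23 → locker 7 (new)  [load 23/33]
  14 → locker 6  [load 30/33]
  14 → locker 8 (new)  [load 14/33]
8 storage lockers opened.

8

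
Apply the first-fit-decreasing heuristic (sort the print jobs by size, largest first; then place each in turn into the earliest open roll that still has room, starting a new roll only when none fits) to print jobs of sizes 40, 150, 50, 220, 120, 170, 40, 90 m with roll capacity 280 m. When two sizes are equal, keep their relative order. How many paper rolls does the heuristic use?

4

Sorted descending: 220, 170, 150, 120, 90, 50, 40, 40.
  220 → roll 1 (new)  [load 220/280]
  170 → roll 2 (new)  [load 170/280]
  150 → roll 3 (new)  [load 150/280]
  120 → roll 3  [load 270/280]
  90 → roll 2  [load 260/280]
  50 → roll 1  [load 270/280]
  40 → roll 4 (new)  [load 40/280]
  40 → roll 4  [load 80/280]
4 paper rolls opened.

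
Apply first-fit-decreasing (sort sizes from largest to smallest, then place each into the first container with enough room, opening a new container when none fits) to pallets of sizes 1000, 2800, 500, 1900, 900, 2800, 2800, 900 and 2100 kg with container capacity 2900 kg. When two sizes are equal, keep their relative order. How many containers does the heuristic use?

6

Sorted descending: 2800, 2800, 2800, 2100, 1900, 1000, 900, 900, 500.
  2800 → container 1 (new)  [load 2800/2900]
  2800 → container 2 (new)  [load 2800/2900]
  2800 → container 3 (new)  [load 2800/2900]
  2100 → container 4 (new)  [load 2100/2900]
  1900 → container 5 (new)  [load 1900/2900]
  1000 → container 5  [load 2900/2900]
  900 → container 6 (new)  [load 900/2900]
  900 → container 6  [load 1800/2900]
  500 → container 4  [load 2600/2900]
6 containers opened.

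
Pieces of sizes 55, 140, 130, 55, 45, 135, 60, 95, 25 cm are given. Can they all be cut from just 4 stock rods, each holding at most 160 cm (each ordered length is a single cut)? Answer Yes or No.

No

Total = 740 cm; ⌈740/160⌉ = 5.
At least 5 stock rods are required, but only 4 are allowed.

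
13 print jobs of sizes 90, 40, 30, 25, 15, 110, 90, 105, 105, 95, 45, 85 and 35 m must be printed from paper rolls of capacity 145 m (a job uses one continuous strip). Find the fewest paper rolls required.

7

Total = 110 + 105 + 105 + 95 + 90 + 90 + 85 + 45 + 40 + 35 + 30 + 25 + 15 = 870 m.
Lower bound: ⌈870/145⌉ = 6 paper rolls.
Also, 7 print jobs each exceed 145/2 m, and no two of those can share a roll, so at least 7 paper rolls are needed.
A packing using 7 paper rolls:
  roll 1: 110 + 35 = 145
  roll 2: 105 + 40 = 145
  roll 3: 105 + 30 = 135
  roll 4: 95 + 45 = 140
  roll 5: 90 + 25 + 15 = 130
  roll 6: 90 = 90
  roll 7: 85 = 85
This matches the lower bound, so 7 is optimal.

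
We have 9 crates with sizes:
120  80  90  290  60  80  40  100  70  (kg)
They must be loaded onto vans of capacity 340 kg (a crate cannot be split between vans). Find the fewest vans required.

3

Total = 290 + 120 + 100 + 90 + 80 + 80 + 70 + 60 + 40 = 930 kg.
Lower bound: ⌈930/340⌉ = 3 vans.
A packing using 3 vans:
  van 1: 290 + 40 = 330
  van 2: 120 + 100 + 90 = 310
  van 3: 80 + 80 + 70 + 60 = 290
This matches the lower bound, so 3 is optimal.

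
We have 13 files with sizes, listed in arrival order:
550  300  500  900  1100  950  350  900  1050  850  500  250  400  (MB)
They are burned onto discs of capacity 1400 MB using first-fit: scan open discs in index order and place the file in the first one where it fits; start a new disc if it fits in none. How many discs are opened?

7

  550 → disc 1 (new)  [load 550/1400]
  300 → disc 1  [load 850/1400]
  500 → disc 1  [load 1350/1400]
  900 → disc 2 (new)  [load 900/1400]
  1100 → disc 3 (new)  [load 1100/1400]
  950 → disc 4 (new)  [load 950/1400]
  350 → disc 2  [load 1250/1400]
  900 → disc 5 (new)  [load 900/1400]
  1050 → disc 6 (new)  [load 1050/1400]
  850 → disc 7 (new)  [load 850/1400]
  500 → disc 5  [load 1400/1400]
  250 → disc 3  [load 1350/1400]
  400 → disc 4  [load 1350/1400]
7 discs opened.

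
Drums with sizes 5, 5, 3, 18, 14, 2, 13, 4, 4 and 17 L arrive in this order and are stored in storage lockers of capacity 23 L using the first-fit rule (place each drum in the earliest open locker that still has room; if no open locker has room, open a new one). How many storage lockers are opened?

5

  5 → locker 1 (new)  [load 5/23]
  5 → locker 1  [load 10/23]
  3 → locker 1  [load 13/23]
  18 → locker 2 (new)  [load 18/23]
  14 → locker 3 (new)  [load 14/23]
  2 → locker 1  [load 15/23]
  13 → locker 4 (new)  [load 13/23]
  4 → locker 1  [load 19/23]
  4 → locker 1  [load 23/23]
  17 → locker 5 (new)  [load 17/23]
5 storage lockers opened.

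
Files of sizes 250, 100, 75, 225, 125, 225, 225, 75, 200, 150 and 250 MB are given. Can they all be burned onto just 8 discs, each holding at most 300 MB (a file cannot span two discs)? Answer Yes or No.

Yes

A valid assignment using 7 discs:
  disc 1: 250 = 250
  disc 2: 250 = 250
  disc 3: 225 + 75 = 300
  disc 4: 225 + 75 = 300
  disc 5: 225 = 225
  disc 6: 200 + 100 = 300
  disc 7: 150 + 125 = 275
That uses only 7 ≤ 8, so 8 discs are enough.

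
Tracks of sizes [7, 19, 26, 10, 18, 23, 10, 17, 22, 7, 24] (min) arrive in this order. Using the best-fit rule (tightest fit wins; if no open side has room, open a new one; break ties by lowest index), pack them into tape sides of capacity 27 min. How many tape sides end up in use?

8

  7 → side 1 (new)  [load 7/27]
  19 → side 1  [load 26/27]
  26 → side 2 (new)  [load 26/27]
  10 → side 3 (new)  [load 10/27]
  18 → side 4 (new)  [load 18/27]
  23 → side 5 (new)  [load 23/27]
  10 → side 3  [load 20/27]
  17 → side 6 (new)  [load 17/27]
  22 → side 7 (new)  [load 22/27]
  7 → side 3  [load 27/27]
  24 → side 8 (new)  [load 24/27]
8 tape sides opened.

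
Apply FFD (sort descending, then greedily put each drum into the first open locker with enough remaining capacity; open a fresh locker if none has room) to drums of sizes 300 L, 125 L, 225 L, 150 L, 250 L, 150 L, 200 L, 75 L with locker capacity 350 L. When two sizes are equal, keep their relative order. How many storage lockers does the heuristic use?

5

Sorted descending: 300, 250, 225, 200, 150, 150, 125, 75.
  300 → locker 1 (new)  [load 300/350]
  250 → locker 2 (new)  [load 250/350]
  225 → locker 3 (new)  [load 225/350]
  200 → locker 4 (new)  [load 200/350]
  150 → locker 4  [load 350/350]
  150 → locker 5 (new)  [load 150/350]
  125 → locker 3  [load 350/350]
  75 → locker 2  [load 325/350]
5 storage lockers opened.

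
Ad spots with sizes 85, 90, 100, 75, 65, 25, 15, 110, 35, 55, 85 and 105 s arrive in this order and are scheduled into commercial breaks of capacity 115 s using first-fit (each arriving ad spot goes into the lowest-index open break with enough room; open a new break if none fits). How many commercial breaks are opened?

  85 → break 1 (new)  [load 85/115]
  90 → break 2 (new)  [load 90/115]
  100 → break 3 (new)  [load 100/115]
  75 → break 4 (new)  [load 75/115]
  65 → break 5 (new)  [load 65/115]
  25 → break 1  [load 110/115]
  15 → break 2  [load 105/115]
  110 → break 6 (new)  [load 110/115]
  35 → break 4  [load 110/115]
  55 → break 7 (new)  [load 55/115]
  85 → break 8 (new)  [load 85/115]
  105 → break 9 (new)  [load 105/115]
9 commercial breaks opened.

9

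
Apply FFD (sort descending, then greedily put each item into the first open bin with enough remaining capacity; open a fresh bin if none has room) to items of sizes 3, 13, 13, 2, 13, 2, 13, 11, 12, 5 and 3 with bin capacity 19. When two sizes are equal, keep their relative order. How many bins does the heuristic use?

6

Sorted descending: 13, 13, 13, 13, 12, 11, 5, 3, 3, 2, 2.
  13 → bin 1 (new)  [load 13/19]
  13 → bin 2 (new)  [load 13/19]
  13 → bin 3 (new)  [load 13/19]
  13 → bin 4 (new)  [load 13/19]
  12 → bin 5 (new)  [load 12/19]
  11 → bin 6 (new)  [load 11/19]
  5 → bin 1  [load 18/19]
  3 → bin 2  [load 16/19]
  3 → bin 2  [load 19/19]
  2 → bin 3  [load 15/19]
  2 → bin 3  [load 17/19]
6 bins opened.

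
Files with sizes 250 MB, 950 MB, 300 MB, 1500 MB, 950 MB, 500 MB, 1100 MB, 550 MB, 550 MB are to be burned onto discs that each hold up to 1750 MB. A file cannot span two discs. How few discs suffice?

Total = 1500 + 1100 + 950 + 950 + 550 + 550 + 500 + 300 + 250 = 6650 MB.
Lower bound: ⌈6650/1750⌉ = 4 discs.
A packing using 4 discs:
  disc 1: 1500 + 250 = 1750
  disc 2: 1100 + 550 = 1650
  disc 3: 950 + 550 = 1500
  disc 4: 950 + 500 + 300 = 1750
This matches the lower bound, so 4 is optimal.

4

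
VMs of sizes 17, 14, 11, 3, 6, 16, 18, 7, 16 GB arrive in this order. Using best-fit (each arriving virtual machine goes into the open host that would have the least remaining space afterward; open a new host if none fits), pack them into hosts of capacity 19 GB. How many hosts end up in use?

  17 → host 1 (new)  [load 17/19]
  14 → host 2 (new)  [load 14/19]
  11 → host 3 (new)  [load 11/19]
  3 → host 2  [load 17/19]
  6 → host 3  [load 17/19]
  16 → host 4 (new)  [load 16/19]
  18 → host 5 (new)  [load 18/19]
  7 → host 6 (new)  [load 7/19]
  16 → host 7 (new)  [load 16/19]
7 hosts opened.

7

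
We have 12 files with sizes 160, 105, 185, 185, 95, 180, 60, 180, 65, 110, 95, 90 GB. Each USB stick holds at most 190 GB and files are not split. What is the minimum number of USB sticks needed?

9

Total = 185 + 185 + 180 + 180 + 160 + 110 + 105 + 95 + 95 + 90 + 65 + 60 = 1510 GB.
Lower bound: ⌈1510/190⌉ = 8 USB sticks.
A packing using 9 USB sticks:
  USB stick 1: 185 = 185
  USB stick 2: 185 = 185
  USB stick 3: 180 = 180
  USB stick 4: 180 = 180
  USB stick 5: 160 = 160
  USB stick 6: 110 + 65 = 175
  USB stick 7: 105 + 60 = 165
  USB stick 8: 95 + 95 = 190
  USB stick 9: 90 = 90
No arrangement into 8 USB sticks stays within capacity, so 9 is optimal.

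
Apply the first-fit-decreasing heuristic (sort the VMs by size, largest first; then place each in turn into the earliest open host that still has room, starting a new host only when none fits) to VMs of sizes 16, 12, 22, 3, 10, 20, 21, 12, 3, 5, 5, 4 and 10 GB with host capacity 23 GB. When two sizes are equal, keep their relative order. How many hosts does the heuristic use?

Sorted descending: 22, 21, 20, 16, 12, 12, 10, 10, 5, 5, 4, 3, 3.
  22 → host 1 (new)  [load 22/23]
  21 → host 2 (new)  [load 21/23]
  20 → host 3 (new)  [load 20/23]
  16 → host 4 (new)  [load 16/23]
  12 → host 5 (new)  [load 12/23]
  12 → host 6 (new)  [load 12/23]
  10 → host 5  [load 22/23]
  10 → host 6  [load 22/23]
  5 → host 4  [load 21/23]
  5 → host 7 (new)  [load 5/23]
  4 → host 7  [load 9/23]
  3 → host 3  [load 23/23]
  3 → host 7  [load 12/23]
7 hosts opened.

7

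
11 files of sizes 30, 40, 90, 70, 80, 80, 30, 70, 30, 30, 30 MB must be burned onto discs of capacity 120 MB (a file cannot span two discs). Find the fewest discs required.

6

Total = 90 + 80 + 80 + 70 + 70 + 40 + 30 + 30 + 30 + 30 + 30 = 580 MB.
Lower bound: ⌈580/120⌉ = 5 discs.
A packing using 6 discs:
  disc 1: 90 + 30 = 120
  disc 2: 80 + 40 = 120
  disc 3: 80 + 30 = 110
  disc 4: 70 + 30 = 100
  disc 5: 70 + 30 = 100
  disc 6: 30 = 30
No arrangement into 5 discs stays within capacity, so 6 is optimal.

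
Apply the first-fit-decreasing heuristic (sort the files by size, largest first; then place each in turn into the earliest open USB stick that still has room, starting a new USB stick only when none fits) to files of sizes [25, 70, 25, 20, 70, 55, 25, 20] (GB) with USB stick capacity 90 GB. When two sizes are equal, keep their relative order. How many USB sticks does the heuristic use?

4

Sorted descending: 70, 70, 55, 25, 25, 25, 20, 20.
  70 → USB stick 1 (new)  [load 70/90]
  70 → USB stick 2 (new)  [load 70/90]
  55 → USB stick 3 (new)  [load 55/90]
  25 → USB stick 3  [load 80/90]
  25 → USB stick 4 (new)  [load 25/90]
  25 → USB stick 4  [load 50/90]
  20 → USB stick 1  [load 90/90]
  20 → USB stick 2  [load 90/90]
4 USB sticks opened.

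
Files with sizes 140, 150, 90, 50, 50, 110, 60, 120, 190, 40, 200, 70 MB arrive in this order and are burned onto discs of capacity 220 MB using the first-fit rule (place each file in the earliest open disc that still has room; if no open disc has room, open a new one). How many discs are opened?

  140 → disc 1 (new)  [load 140/220]
  150 → disc 2 (new)  [load 150/220]
  90 → disc 3 (new)  [load 90/220]
  50 → disc 1  [load 190/220]
  50 → disc 2  [load 200/220]
  110 → disc 3  [load 200/220]
  60 → disc 4 (new)  [load 60/220]
  120 → disc 4  [load 180/220]
  190 → disc 5 (new)  [load 190/220]
  40 → disc 4  [load 220/220]
  200 → disc 6 (new)  [load 200/220]
  70 → disc 7 (new)  [load 70/220]
7 discs opened.

7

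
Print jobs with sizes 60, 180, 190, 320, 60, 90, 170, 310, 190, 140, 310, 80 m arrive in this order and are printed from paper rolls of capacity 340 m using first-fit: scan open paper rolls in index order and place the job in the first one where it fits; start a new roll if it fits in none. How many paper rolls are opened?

  60 → roll 1 (new)  [load 60/340]
  180 → roll 1  [load 240/340]
  190 → roll 2 (new)  [load 190/340]
  320 → roll 3 (new)  [load 320/340]
  60 → roll 1  [load 300/340]
  90 → roll 2  [load 280/340]
  170 → roll 4 (new)  [load 170/340]
  310 → roll 5 (new)  [load 310/340]
  190 → roll 6 (new)  [load 190/340]
  140 → roll 4  [load 310/340]
  310 → roll 7 (new)  [load 310/340]
  80 → roll 6  [load 270/340]
7 paper rolls opened.

7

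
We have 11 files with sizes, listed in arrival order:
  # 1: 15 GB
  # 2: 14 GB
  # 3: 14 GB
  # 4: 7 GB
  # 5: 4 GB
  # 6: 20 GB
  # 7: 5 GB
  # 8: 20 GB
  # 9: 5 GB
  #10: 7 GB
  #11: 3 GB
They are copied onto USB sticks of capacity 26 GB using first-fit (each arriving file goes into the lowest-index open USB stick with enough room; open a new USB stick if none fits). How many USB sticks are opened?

5

  15 → USB stick 1 (new)  [load 15/26]
  14 → USB stick 2 (new)  [load 14/26]
  14 → USB stick 3 (new)  [load 14/26]
  7 → USB stick 1  [load 22/26]
  4 → USB stick 1  [load 26/26]
  20 → USB stick 4 (new)  [load 20/26]
  5 → USB stick 2  [load 19/26]
  20 → USB stick 5 (new)  [load 20/26]
  5 → USB stick 2  [load 24/26]
  7 → USB stick 3  [load 21/26]
  3 → USB stick 3  [load 24/26]
5 USB sticks opened.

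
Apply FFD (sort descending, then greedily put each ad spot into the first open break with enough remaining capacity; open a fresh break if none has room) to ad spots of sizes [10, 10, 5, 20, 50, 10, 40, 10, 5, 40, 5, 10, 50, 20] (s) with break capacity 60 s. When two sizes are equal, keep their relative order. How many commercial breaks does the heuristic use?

Sorted descending: 50, 50, 40, 40, 20, 20, 10, 10, 10, 10, 10, 5, 5, 5.
  50 → break 1 (new)  [load 50/60]
  50 → break 2 (new)  [load 50/60]
  40 → break 3 (new)  [load 40/60]
  40 → break 4 (new)  [load 40/60]
  20 → break 3  [load 60/60]
  20 → break 4  [load 60/60]
  10 → break 1  [load 60/60]
  10 → break 2  [load 60/60]
  10 → break 5 (new)  [load 10/60]
  10 → break 5  [load 20/60]
  10 → break 5  [load 30/60]
  5 → break 5  [load 35/60]
  5 → break 5  [load 40/60]
  5 → break 5  [load 45/60]
5 commercial breaks opened.

5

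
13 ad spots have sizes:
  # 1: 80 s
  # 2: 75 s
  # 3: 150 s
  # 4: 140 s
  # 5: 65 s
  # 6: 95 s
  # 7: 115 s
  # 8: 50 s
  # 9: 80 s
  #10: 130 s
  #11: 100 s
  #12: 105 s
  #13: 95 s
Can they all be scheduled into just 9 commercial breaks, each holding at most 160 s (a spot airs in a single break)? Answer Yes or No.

No

Total = 1280 s; ⌈1280/160⌉ = 8.
The bound of 8 does not rule out 9, but exhaustive search shows no assignment into 9 commercial breaks of capacity 160 s exists — the minimum is 10.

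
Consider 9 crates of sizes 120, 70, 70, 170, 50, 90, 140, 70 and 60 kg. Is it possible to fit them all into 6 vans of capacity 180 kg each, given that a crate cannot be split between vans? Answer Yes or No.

A valid assignment using 6 vans:
  van 1: 170 = 170
  van 2: 140 = 140
  van 3: 120 + 60 = 180
  van 4: 90 + 70 = 160
  van 5: 70 + 70 = 140
  van 6: 50 = 50
Every load is within 180 kg, so 6 vans suffice.

Yes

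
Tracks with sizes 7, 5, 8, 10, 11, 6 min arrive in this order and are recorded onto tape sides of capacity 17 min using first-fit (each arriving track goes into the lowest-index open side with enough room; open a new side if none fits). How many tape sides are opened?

  7 → side 1 (new)  [load 7/17]
  5 → side 1  [load 12/17]
  8 → side 2 (new)  [load 8/17]
  10 → side 3 (new)  [load 10/17]
  11 → side 4 (new)  [load 11/17]
  6 → side 2  [load 14/17]
4 tape sides opened.

4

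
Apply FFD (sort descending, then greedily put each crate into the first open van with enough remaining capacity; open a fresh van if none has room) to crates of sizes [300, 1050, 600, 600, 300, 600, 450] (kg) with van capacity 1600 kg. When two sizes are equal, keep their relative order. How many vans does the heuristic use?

3

Sorted descending: 1050, 600, 600, 600, 450, 300, 300.
  1050 → van 1 (new)  [load 1050/1600]
  600 → van 2 (new)  [load 600/1600]
  600 → van 2  [load 1200/1600]
  600 → van 3 (new)  [load 600/1600]
  450 → van 1  [load 1500/1600]
  300 → van 2  [load 1500/1600]
  300 → van 3  [load 900/1600]
3 vans opened.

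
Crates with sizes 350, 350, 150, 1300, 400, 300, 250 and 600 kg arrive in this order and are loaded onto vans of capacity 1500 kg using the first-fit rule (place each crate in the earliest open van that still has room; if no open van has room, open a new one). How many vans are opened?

3

  350 → van 1 (new)  [load 350/1500]
  350 → van 1  [load 700/1500]
  150 → van 1  [load 850/1500]
  1300 → van 2 (new)  [load 1300/1500]
  400 → van 1  [load 1250/1500]
  300 → van 3 (new)  [load 300/1500]
  250 → van 1  [load 1500/1500]
  600 → van 3  [load 900/1500]
3 vans opened.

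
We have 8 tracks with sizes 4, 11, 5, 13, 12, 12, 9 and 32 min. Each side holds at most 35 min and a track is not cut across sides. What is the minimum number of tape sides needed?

3

Total = 32 + 13 + 12 + 12 + 11 + 9 + 5 + 4 = 98 min.
Lower bound: ⌈98/35⌉ = 3 tape sides.
A packing using 3 tape sides:
  side 1: 32 = 32
  side 2: 13 + 12 + 9 = 34
  side 3: 12 + 11 + 5 + 4 = 32
This matches the lower bound, so 3 is optimal.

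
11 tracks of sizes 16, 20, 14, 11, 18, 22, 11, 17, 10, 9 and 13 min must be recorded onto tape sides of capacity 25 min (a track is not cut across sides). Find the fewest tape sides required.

8

Total = 22 + 20 + 18 + 17 + 16 + 14 + 13 + 11 + 11 + 10 + 9 = 161 min.
Lower bound: ⌈161/25⌉ = 7 tape sides.
A packing using 8 tape sides:
  side 1: 22 = 22
  side 2: 20 = 20
  side 3: 18 = 18
  side 4: 17 = 17
  side 5: 16 + 9 = 25
  side 6: 14 + 11 = 25
  side 7: 13 + 11 = 24
  side 8: 10 = 10
No arrangement into 7 tape sides stays within capacity, so 8 is optimal.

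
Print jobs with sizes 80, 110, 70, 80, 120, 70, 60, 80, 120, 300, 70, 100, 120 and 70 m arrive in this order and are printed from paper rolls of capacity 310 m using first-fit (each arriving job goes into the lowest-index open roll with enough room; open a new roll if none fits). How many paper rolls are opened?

  80 → roll 1 (new)  [load 80/310]
  110 → roll 1  [load 190/310]
  70 → roll 1  [load 260/310]
  80 → roll 2 (new)  [load 80/310]
  120 → roll 2  [load 200/310]
  70 → roll 2  [load 270/310]
  60 → roll 3 (new)  [load 60/310]
  80 → roll 3  [load 140/310]
  120 → roll 3  [load 260/310]
  300 → roll 4 (new)  [load 300/310]
  70 → roll 5 (new)  [load 70/310]
  100 → roll 5  [load 170/310]
  120 → roll 5  [load 290/310]
  70 → roll 6 (new)  [load 70/310]
6 paper rolls opened.

6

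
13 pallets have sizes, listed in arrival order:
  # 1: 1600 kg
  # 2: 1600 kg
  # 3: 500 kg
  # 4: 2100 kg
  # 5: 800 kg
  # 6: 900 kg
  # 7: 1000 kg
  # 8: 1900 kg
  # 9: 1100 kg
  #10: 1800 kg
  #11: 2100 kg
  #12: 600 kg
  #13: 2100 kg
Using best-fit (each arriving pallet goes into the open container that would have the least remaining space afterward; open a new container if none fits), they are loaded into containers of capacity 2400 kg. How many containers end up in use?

  1600 → container 1 (new)  [load 1600/2400]
  1600 → container 2 (new)  [load 1600/2400]
  500 → container 1  [load 2100/2400]
  2100 → container 3 (new)  [load 2100/2400]
  800 → container 2  [load 2400/2400]
  900 → container 4 (new)  [load 900/2400]
  1000 → container 4  [load 1900/2400]
  1900 → container 5 (new)  [load 1900/2400]
  1100 → container 6 (new)  [load 1100/2400]
  1800 → container 7 (new)  [load 1800/2400]
  2100 → container 8 (new)  [load 2100/2400]
  600 → container 7  [load 2400/2400]
  2100 → container 9 (new)  [load 2100/2400]
9 containers opened.

9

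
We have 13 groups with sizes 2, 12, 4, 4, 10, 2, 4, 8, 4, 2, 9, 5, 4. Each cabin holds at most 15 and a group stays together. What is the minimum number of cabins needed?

5

Total = 12 + 10 + 9 + 8 + 5 + 4 + 4 + 4 + 4 + 4 + 2 + 2 + 2 = 70.
Lower bound: ⌈70/15⌉ = 5 cabins.
A packing using 5 cabins:
  cabin 1: 12 + 2 = 14
  cabin 2: 10 + 5 = 15
  cabin 3: 9 + 4 + 2 = 15
  cabin 4: 8 + 4 + 2 = 14
  cabin 5: 4 + 4 + 4 = 12
This matches the lower bound, so 5 is optimal.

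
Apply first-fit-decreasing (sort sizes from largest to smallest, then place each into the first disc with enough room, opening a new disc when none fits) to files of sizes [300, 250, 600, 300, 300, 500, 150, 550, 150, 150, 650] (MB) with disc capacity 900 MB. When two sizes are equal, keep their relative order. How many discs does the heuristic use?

Sorted descending: 650, 600, 550, 500, 300, 300, 300, 250, 150, 150, 150.
  650 → disc 1 (new)  [load 650/900]
  600 → disc 2 (new)  [load 600/900]
  550 → disc 3 (new)  [load 550/900]
  500 → disc 4 (new)  [load 500/900]
  300 → disc 2  [load 900/900]
  300 → disc 3  [load 850/900]
  300 → disc 4  [load 800/900]
  250 → disc 1  [load 900/900]
  150 → disc 5 (new)  [load 150/900]
  150 → disc 5  [load 300/900]
  150 → disc 5  [load 450/900]
5 discs opened.

5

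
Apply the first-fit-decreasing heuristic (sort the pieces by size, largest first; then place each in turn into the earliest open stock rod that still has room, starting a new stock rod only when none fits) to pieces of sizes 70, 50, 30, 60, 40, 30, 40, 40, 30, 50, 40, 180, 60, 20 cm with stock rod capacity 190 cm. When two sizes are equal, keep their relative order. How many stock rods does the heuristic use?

Sorted descending: 180, 70, 60, 60, 50, 50, 40, 40, 40, 40, 30, 30, 30, 20.
  180 → stock rod 1 (new)  [load 180/190]
  70 → stock rod 2 (new)  [load 70/190]
  60 → stock rod 2  [load 130/190]
  60 → stock rod 2  [load 190/190]
  50 → stock rod 3 (new)  [load 50/190]
  50 → stock rod 3  [load 100/190]
  40 → stock rod 3  [load 140/190]
  40 → stock rod 3  [load 180/190]
  40 → stock rod 4 (new)  [load 40/190]
  40 → stock rod 4  [load 80/190]
  30 → stock rod 4  [load 110/190]
  30 → stock rod 4  [load 140/190]
  30 → stock rod 4  [load 170/190]
  20 → stock rod 4  [load 190/190]
4 stock rods opened.

4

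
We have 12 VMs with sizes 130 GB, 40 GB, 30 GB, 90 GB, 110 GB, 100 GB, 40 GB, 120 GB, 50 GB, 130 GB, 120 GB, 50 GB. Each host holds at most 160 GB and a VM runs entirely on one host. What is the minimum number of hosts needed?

7

Total = 130 + 130 + 120 + 120 + 110 + 100 + 90 + 50 + 50 + 40 + 40 + 30 = 1010 GB.
Lower bound: ⌈1010/160⌉ = 7 hosts.
A packing using 7 hosts:
  host 1: 130 + 30 = 160
  host 2: 130 = 130
  host 3: 120 + 40 = 160
  host 4: 120 + 40 = 160
  host 5: 110 + 50 = 160
  host 6: 100 + 50 = 150
  host 7: 90 = 90
This matches the lower bound, so 7 is optimal.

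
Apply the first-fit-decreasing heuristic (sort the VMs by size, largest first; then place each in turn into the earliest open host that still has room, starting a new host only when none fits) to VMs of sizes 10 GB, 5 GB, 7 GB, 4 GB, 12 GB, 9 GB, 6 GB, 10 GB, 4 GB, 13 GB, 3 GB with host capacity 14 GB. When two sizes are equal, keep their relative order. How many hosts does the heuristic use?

Sorted descending: 13, 12, 10, 10, 9, 7, 6, 5, 4, 4, 3.
  13 → host 1 (new)  [load 13/14]
  12 → host 2 (new)  [load 12/14]
  10 → host 3 (new)  [load 10/14]
  10 → host 4 (new)  [load 10/14]
  9 → host 5 (new)  [load 9/14]
  7 → host 6 (new)  [load 7/14]
  6 → host 6  [load 13/14]
  5 → host 5  [load 14/14]
  4 → host 3  [load 14/14]
  4 → host 4  [load 14/14]
  3 → host 7 (new)  [load 3/14]
7 hosts opened.

7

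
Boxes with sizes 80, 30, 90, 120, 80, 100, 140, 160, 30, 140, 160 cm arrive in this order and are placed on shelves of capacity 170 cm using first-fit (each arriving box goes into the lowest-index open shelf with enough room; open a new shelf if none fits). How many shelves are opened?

8

  80 → shelf 1 (new)  [load 80/170]
  30 → shelf 1  [load 110/170]
  90 → shelf 2 (new)  [load 90/170]
  120 → shelf 3 (new)  [load 120/170]
  80 → shelf 2  [load 170/170]
  100 → shelf 4 (new)  [load 100/170]
  140 → shelf 5 (new)  [load 140/170]
  160 → shelf 6 (new)  [load 160/170]
  30 → shelf 1  [load 140/170]
  140 → shelf 7 (new)  [load 140/170]
  160 → shelf 8 (new)  [load 160/170]
8 shelves opened.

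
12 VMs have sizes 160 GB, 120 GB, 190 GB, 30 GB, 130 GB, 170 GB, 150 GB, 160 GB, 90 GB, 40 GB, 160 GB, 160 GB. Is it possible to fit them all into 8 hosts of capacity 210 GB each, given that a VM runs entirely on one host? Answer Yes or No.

No

Total = 1560 GB; ⌈1560/210⌉ = 8.
9 VMs each exceed half the capacity and cannot share a host, forcing at least 9 hosts.
At least 9 hosts are required, but only 8 are allowed.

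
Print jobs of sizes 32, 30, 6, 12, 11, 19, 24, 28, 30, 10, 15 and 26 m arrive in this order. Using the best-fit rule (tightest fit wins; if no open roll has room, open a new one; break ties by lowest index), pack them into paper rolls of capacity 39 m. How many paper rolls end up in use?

8

  32 → roll 1 (new)  [load 32/39]
  30 → roll 2 (new)  [load 30/39]
  6 → roll 1  [load 38/39]
  12 → roll 3 (new)  [load 12/39]
  11 → roll 3  [load 23/39]
  19 → roll 4 (new)  [load 19/39]
  24 → roll 5 (new)  [load 24/39]
  28 → roll 6 (new)  [load 28/39]
  30 → roll 7 (new)  [load 30/39]
  10 → roll 6  [load 38/39]
  15 → roll 5  [load 39/39]
  26 → roll 8 (new)  [load 26/39]
8 paper rolls opened.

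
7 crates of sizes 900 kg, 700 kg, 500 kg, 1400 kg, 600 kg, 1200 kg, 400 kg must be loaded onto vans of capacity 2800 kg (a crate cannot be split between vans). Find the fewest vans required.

3

Total = 1400 + 1200 + 900 + 700 + 600 + 500 + 400 = 5700 kg.
Lower bound: ⌈5700/2800⌉ = 3 vans.
A packing using 3 vans:
  van 1: 1400 + 1200 = 2600
  van 2: 900 + 700 + 600 + 500 = 2700
  van 3: 400 = 400
This matches the lower bound, so 3 is optimal.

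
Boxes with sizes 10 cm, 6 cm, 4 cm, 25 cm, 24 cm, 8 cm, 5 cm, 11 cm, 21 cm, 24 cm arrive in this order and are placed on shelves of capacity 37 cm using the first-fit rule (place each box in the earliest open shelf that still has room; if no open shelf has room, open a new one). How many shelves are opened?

5

  10 → shelf 1 (new)  [load 10/37]
  6 → shelf 1  [load 16/37]
  4 → shelf 1  [load 20/37]
  25 → shelf 2 (new)  [load 25/37]
  24 → shelf 3 (new)  [load 24/37]
  8 → shelf 1  [load 28/37]
  5 → shelf 1  [load 33/37]
  11 → shelf 2  [load 36/37]
  21 → shelf 4 (new)  [load 21/37]
  24 → shelf 5 (new)  [load 24/37]
5 shelves opened.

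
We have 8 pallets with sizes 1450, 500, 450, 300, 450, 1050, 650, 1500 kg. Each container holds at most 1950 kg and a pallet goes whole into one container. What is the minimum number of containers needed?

4

Total = 1500 + 1450 + 1050 + 650 + 500 + 450 + 450 + 300 = 6350 kg.
Lower bound: ⌈6350/1950⌉ = 4 containers.
A packing using 4 containers:
  container 1: 1500 + 450 = 1950
  container 2: 1450 + 500 = 1950
  container 3: 1050 + 650 = 1700
  container 4: 450 + 300 = 750
This matches the lower bound, so 4 is optimal.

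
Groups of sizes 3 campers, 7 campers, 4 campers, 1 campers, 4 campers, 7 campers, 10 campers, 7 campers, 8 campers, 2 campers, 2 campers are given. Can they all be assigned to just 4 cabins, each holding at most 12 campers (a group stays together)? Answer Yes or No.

No

Total = 55 campers; ⌈55/12⌉ = 5.
At least 5 cabins are required, but only 4 are allowed.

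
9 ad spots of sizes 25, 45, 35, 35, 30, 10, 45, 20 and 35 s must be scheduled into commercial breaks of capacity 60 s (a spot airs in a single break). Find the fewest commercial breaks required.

Total = 45 + 45 + 35 + 35 + 35 + 30 + 25 + 20 + 10 = 280 s.
Lower bound: ⌈280/60⌉ = 5 commercial breaks.
A packing using 6 commercial breaks:
  break 1: 45 + 10 = 55
  break 2: 45 = 45
  break 3: 35 + 25 = 60
  break 4: 35 + 20 = 55
  break 5: 35 = 35
  break 6: 30 = 30
No arrangement into 5 commercial breaks stays within capacity, so 6 is optimal.

6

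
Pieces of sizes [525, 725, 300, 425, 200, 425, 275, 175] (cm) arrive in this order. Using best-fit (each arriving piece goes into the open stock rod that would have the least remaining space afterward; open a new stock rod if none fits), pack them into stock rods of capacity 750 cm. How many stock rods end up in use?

  525 → stock rod 1 (new)  [load 525/750]
  725 → stock rod 2 (new)  [load 725/750]
  300 → stock rod 3 (new)  [load 300/750]
  425 → stock rod 3  [load 725/750]
  200 → stock rod 1  [load 725/750]
  425 → stock rod 4 (new)  [load 425/750]
  275 → stock rod 4  [load 700/750]
  175 → stock rod 5 (new)  [load 175/750]
5 stock rods opened.

5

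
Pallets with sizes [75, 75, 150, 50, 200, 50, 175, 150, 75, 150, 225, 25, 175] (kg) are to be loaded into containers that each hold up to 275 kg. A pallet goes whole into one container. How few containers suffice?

7

Total = 225 + 200 + 175 + 175 + 150 + 150 + 150 + 75 + 75 + 75 + 50 + 50 + 25 = 1575 kg.
Lower bound: ⌈1575/275⌉ = 6 containers.
Also, 7 pallets each exceed 275/2 kg, and no two of those can share a container, so at least 7 containers are needed.
A packing using 7 containers:
  container 1: 225 + 50 = 275
  container 2: 200 + 75 = 275
  container 3: 175 + 75 + 25 = 275
  container 4: 175 + 75 = 250
  container 5: 150 + 50 = 200
  container 6: 150 = 150
  container 7: 150 = 150
This matches the lower bound, so 7 is optimal.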